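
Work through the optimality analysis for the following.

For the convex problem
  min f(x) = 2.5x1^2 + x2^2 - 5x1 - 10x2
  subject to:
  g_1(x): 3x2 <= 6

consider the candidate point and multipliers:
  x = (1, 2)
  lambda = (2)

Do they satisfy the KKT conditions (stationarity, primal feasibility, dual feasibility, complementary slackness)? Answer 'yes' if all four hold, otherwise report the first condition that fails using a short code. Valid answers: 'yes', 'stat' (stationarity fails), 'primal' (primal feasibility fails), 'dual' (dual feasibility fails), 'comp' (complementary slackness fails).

Gradient of f: grad f(x) = Q x + c = (0, -6)
Constraint values g_i(x) = a_i^T x - b_i:
  g_1((1, 2)) = 0
Stationarity residual: grad f(x) + sum_i lambda_i a_i = (0, 0)
  -> stationarity OK
Primal feasibility (all g_i <= 0): OK
Dual feasibility (all lambda_i >= 0): OK
Complementary slackness (lambda_i * g_i(x) = 0 for all i): OK

Verdict: yes, KKT holds.

yes


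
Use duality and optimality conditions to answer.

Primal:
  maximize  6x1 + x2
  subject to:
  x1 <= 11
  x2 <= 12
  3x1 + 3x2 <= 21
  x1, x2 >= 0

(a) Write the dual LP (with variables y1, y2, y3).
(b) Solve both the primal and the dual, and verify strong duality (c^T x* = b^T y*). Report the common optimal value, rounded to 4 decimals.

The standard primal-dual pair for 'max c^T x s.t. A x <= b, x >= 0' is:
  Dual:  min b^T y  s.t.  A^T y >= c,  y >= 0.

So the dual LP is:
  minimize  11y1 + 12y2 + 21y3
  subject to:
    y1 + 3y3 >= 6
    y2 + 3y3 >= 1
    y1, y2, y3 >= 0

Solving the primal: x* = (7, 0).
  primal value c^T x* = 42.
Solving the dual: y* = (0, 0, 2).
  dual value b^T y* = 42.
Strong duality: c^T x* = b^T y*. Confirmed.

42


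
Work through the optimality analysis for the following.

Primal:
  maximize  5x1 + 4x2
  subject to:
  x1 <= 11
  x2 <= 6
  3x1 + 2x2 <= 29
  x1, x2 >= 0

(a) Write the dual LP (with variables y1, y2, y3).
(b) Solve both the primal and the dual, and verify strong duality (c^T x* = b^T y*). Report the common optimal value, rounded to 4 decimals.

The standard primal-dual pair for 'max c^T x s.t. A x <= b, x >= 0' is:
  Dual:  min b^T y  s.t.  A^T y >= c,  y >= 0.

So the dual LP is:
  minimize  11y1 + 6y2 + 29y3
  subject to:
    y1 + 3y3 >= 5
    y2 + 2y3 >= 4
    y1, y2, y3 >= 0

Solving the primal: x* = (5.6667, 6).
  primal value c^T x* = 52.3333.
Solving the dual: y* = (0, 0.6667, 1.6667).
  dual value b^T y* = 52.3333.
Strong duality: c^T x* = b^T y*. Confirmed.

52.3333


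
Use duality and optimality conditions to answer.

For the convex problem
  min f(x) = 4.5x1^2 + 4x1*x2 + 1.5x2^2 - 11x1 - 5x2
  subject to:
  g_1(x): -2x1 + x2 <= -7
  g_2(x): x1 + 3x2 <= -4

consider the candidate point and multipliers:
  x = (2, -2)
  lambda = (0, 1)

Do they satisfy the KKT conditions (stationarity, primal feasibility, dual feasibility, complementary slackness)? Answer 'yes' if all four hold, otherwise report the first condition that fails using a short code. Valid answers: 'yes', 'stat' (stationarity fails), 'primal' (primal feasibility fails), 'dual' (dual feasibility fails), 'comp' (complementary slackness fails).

Gradient of f: grad f(x) = Q x + c = (-1, -3)
Constraint values g_i(x) = a_i^T x - b_i:
  g_1((2, -2)) = 1
  g_2((2, -2)) = 0
Stationarity residual: grad f(x) + sum_i lambda_i a_i = (0, 0)
  -> stationarity OK
Primal feasibility (all g_i <= 0): FAILS
Dual feasibility (all lambda_i >= 0): OK
Complementary slackness (lambda_i * g_i(x) = 0 for all i): OK

Verdict: the first failing condition is primal_feasibility -> primal.

primal


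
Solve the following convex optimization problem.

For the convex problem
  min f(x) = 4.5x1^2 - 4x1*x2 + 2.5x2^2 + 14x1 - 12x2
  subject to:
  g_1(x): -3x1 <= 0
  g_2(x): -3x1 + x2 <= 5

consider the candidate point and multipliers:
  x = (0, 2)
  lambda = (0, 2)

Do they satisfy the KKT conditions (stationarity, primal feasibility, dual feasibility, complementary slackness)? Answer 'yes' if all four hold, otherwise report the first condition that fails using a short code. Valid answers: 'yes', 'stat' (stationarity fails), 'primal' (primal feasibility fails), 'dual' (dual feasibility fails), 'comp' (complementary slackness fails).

Gradient of f: grad f(x) = Q x + c = (6, -2)
Constraint values g_i(x) = a_i^T x - b_i:
  g_1((0, 2)) = 0
  g_2((0, 2)) = -3
Stationarity residual: grad f(x) + sum_i lambda_i a_i = (0, 0)
  -> stationarity OK
Primal feasibility (all g_i <= 0): OK
Dual feasibility (all lambda_i >= 0): OK
Complementary slackness (lambda_i * g_i(x) = 0 for all i): FAILS

Verdict: the first failing condition is complementary_slackness -> comp.

comp


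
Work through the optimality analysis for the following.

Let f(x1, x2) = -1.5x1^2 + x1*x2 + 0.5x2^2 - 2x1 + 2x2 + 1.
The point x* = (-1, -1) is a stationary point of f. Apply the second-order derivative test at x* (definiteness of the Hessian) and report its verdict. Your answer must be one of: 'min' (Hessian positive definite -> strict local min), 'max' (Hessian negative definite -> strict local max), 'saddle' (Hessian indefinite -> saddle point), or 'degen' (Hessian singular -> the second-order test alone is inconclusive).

Compute the Hessian H = grad^2 f:
  H = [[-3, 1], [1, 1]]
Verify stationarity: grad f(x*) = H x* + g = (0, 0).
Eigenvalues of H: -3.2361, 1.2361.
Eigenvalues have mixed signs, so H is indefinite -> x* is a saddle point.

saddle


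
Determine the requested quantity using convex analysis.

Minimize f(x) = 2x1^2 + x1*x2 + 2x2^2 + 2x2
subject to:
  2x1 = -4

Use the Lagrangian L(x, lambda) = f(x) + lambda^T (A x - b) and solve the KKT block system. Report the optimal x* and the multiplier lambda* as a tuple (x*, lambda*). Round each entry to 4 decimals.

Form the Lagrangian:
  L(x, lambda) = (1/2) x^T Q x + c^T x + lambda^T (A x - b)
Stationarity (grad_x L = 0): Q x + c + A^T lambda = 0.
Primal feasibility: A x = b.

This gives the KKT block system:
  [ Q   A^T ] [ x     ]   [-c ]
  [ A    0  ] [ lambda ] = [ b ]

Solving the linear system:
  x*      = (-2, 0)
  lambda* = (4)
  f(x*)   = 8

x* = (-2, 0), lambda* = (4)


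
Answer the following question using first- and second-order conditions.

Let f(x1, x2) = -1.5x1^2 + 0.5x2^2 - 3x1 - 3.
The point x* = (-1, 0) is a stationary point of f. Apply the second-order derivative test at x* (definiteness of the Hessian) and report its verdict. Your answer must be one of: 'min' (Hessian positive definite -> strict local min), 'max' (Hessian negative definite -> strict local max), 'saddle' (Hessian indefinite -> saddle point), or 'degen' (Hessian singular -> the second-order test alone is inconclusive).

Compute the Hessian H = grad^2 f:
  H = [[-3, 0], [0, 1]]
Verify stationarity: grad f(x*) = H x* + g = (0, 0).
Eigenvalues of H: -3, 1.
Eigenvalues have mixed signs, so H is indefinite -> x* is a saddle point.

saddle


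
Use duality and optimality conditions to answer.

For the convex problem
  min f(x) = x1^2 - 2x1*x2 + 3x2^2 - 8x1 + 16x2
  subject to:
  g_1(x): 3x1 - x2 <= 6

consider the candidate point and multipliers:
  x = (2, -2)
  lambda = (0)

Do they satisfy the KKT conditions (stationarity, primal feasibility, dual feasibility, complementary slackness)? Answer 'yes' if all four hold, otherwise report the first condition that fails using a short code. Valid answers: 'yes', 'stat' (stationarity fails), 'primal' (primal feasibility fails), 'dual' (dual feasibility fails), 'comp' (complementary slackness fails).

Gradient of f: grad f(x) = Q x + c = (0, 0)
Constraint values g_i(x) = a_i^T x - b_i:
  g_1((2, -2)) = 2
Stationarity residual: grad f(x) + sum_i lambda_i a_i = (0, 0)
  -> stationarity OK
Primal feasibility (all g_i <= 0): FAILS
Dual feasibility (all lambda_i >= 0): OK
Complementary slackness (lambda_i * g_i(x) = 0 for all i): OK

Verdict: the first failing condition is primal_feasibility -> primal.

primal


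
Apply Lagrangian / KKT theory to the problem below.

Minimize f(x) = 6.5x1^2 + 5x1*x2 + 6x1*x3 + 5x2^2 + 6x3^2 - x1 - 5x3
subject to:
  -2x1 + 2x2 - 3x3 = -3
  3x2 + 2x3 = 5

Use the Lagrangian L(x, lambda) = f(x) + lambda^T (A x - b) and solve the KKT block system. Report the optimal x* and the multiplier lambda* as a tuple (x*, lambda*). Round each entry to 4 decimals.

Form the Lagrangian:
  L(x, lambda) = (1/2) x^T Q x + c^T x + lambda^T (A x - b)
Stationarity (grad_x L = 0): Q x + c + A^T lambda = 0.
Primal feasibility: A x = b.

This gives the KKT block system:
  [ Q   A^T ] [ x     ]   [-c ]
  [ A    0  ] [ lambda ] = [ b ]

Solving the linear system:
  x*      = (-0.5394, 0.5263, 1.7105)
  lambda* = (2.4412, -2.4829)
  f(x*)   = 5.8626

x* = (-0.5394, 0.5263, 1.7105), lambda* = (2.4412, -2.4829)


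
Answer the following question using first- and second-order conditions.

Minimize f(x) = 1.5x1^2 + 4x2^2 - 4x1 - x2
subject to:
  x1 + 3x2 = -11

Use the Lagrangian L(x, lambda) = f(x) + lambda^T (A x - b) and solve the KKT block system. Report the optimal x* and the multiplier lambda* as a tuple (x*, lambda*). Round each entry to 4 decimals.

Form the Lagrangian:
  L(x, lambda) = (1/2) x^T Q x + c^T x + lambda^T (A x - b)
Stationarity (grad_x L = 0): Q x + c + A^T lambda = 0.
Primal feasibility: A x = b.

This gives the KKT block system:
  [ Q   A^T ] [ x     ]   [-c ]
  [ A    0  ] [ lambda ] = [ b ]

Solving the linear system:
  x*      = (-1.5714, -3.1429)
  lambda* = (8.7143)
  f(x*)   = 52.6429

x* = (-1.5714, -3.1429), lambda* = (8.7143)


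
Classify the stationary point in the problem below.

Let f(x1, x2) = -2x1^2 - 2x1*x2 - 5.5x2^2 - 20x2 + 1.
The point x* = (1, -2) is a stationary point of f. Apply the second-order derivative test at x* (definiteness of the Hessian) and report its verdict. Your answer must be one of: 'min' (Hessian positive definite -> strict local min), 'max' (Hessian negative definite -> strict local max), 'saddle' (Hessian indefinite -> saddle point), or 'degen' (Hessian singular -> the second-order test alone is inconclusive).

Compute the Hessian H = grad^2 f:
  H = [[-4, -2], [-2, -11]]
Verify stationarity: grad f(x*) = H x* + g = (0, 0).
Eigenvalues of H: -11.5311, -3.4689.
Both eigenvalues < 0, so H is negative definite -> x* is a strict local max.

max


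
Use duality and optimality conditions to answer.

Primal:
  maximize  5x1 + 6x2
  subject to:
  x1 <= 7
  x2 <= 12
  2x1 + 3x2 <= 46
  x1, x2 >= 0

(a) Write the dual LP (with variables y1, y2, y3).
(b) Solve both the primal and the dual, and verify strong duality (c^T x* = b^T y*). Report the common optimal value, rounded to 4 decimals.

The standard primal-dual pair for 'max c^T x s.t. A x <= b, x >= 0' is:
  Dual:  min b^T y  s.t.  A^T y >= c,  y >= 0.

So the dual LP is:
  minimize  7y1 + 12y2 + 46y3
  subject to:
    y1 + 2y3 >= 5
    y2 + 3y3 >= 6
    y1, y2, y3 >= 0

Solving the primal: x* = (7, 10.6667).
  primal value c^T x* = 99.
Solving the dual: y* = (1, 0, 2).
  dual value b^T y* = 99.
Strong duality: c^T x* = b^T y*. Confirmed.

99


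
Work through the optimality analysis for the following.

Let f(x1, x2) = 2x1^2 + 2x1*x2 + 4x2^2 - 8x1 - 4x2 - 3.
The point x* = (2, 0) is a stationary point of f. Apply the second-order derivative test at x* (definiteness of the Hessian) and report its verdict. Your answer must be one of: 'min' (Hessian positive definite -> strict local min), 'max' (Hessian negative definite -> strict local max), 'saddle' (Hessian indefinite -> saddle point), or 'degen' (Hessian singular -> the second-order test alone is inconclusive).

Compute the Hessian H = grad^2 f:
  H = [[4, 2], [2, 8]]
Verify stationarity: grad f(x*) = H x* + g = (0, 0).
Eigenvalues of H: 3.1716, 8.8284.
Both eigenvalues > 0, so H is positive definite -> x* is a strict local min.

min


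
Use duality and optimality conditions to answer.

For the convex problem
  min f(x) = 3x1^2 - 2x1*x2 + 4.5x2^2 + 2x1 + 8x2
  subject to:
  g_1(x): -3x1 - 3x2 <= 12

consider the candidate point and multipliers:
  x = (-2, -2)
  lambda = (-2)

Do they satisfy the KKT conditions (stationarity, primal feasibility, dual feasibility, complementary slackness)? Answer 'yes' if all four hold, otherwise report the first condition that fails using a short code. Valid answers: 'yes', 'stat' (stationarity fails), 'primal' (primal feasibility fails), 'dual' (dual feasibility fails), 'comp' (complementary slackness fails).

Gradient of f: grad f(x) = Q x + c = (-6, -6)
Constraint values g_i(x) = a_i^T x - b_i:
  g_1((-2, -2)) = 0
Stationarity residual: grad f(x) + sum_i lambda_i a_i = (0, 0)
  -> stationarity OK
Primal feasibility (all g_i <= 0): OK
Dual feasibility (all lambda_i >= 0): FAILS
Complementary slackness (lambda_i * g_i(x) = 0 for all i): OK

Verdict: the first failing condition is dual_feasibility -> dual.

dual


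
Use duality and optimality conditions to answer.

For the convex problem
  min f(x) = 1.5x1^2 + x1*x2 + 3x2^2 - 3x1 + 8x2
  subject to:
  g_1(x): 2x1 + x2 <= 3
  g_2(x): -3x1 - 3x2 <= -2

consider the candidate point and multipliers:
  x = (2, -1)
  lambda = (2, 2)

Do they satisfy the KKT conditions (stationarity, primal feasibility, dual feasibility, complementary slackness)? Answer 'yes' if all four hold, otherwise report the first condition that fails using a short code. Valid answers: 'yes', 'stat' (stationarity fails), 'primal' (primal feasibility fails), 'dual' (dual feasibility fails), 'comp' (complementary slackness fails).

Gradient of f: grad f(x) = Q x + c = (2, 4)
Constraint values g_i(x) = a_i^T x - b_i:
  g_1((2, -1)) = 0
  g_2((2, -1)) = -1
Stationarity residual: grad f(x) + sum_i lambda_i a_i = (0, 0)
  -> stationarity OK
Primal feasibility (all g_i <= 0): OK
Dual feasibility (all lambda_i >= 0): OK
Complementary slackness (lambda_i * g_i(x) = 0 for all i): FAILS

Verdict: the first failing condition is complementary_slackness -> comp.

comp


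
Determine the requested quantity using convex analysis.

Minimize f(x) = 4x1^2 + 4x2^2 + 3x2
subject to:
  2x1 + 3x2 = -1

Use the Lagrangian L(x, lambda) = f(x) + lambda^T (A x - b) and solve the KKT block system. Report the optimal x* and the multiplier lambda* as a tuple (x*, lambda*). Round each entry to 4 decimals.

Form the Lagrangian:
  L(x, lambda) = (1/2) x^T Q x + c^T x + lambda^T (A x - b)
Stationarity (grad_x L = 0): Q x + c + A^T lambda = 0.
Primal feasibility: A x = b.

This gives the KKT block system:
  [ Q   A^T ] [ x     ]   [-c ]
  [ A    0  ] [ lambda ] = [ b ]

Solving the linear system:
  x*      = (0.0192, -0.3462)
  lambda* = (-0.0769)
  f(x*)   = -0.5577

x* = (0.0192, -0.3462), lambda* = (-0.0769)


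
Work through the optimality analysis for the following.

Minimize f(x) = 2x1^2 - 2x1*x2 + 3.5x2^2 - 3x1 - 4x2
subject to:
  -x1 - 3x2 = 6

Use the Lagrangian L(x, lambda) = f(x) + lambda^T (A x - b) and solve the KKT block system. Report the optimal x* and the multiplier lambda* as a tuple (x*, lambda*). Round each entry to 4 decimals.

Form the Lagrangian:
  L(x, lambda) = (1/2) x^T Q x + c^T x + lambda^T (A x - b)
Stationarity (grad_x L = 0): Q x + c + A^T lambda = 0.
Primal feasibility: A x = b.

This gives the KKT block system:
  [ Q   A^T ] [ x     ]   [-c ]
  [ A    0  ] [ lambda ] = [ b ]

Solving the linear system:
  x*      = (-1.1455, -1.6182)
  lambda* = (-4.3455)
  f(x*)   = 17.9909

x* = (-1.1455, -1.6182), lambda* = (-4.3455)


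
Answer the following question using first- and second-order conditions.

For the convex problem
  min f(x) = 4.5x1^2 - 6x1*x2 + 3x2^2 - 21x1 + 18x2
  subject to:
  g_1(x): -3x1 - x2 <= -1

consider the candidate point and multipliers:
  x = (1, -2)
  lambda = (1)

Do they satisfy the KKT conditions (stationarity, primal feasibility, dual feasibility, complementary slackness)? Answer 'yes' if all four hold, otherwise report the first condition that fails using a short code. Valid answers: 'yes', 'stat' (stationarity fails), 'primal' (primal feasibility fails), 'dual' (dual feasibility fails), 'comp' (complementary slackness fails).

Gradient of f: grad f(x) = Q x + c = (0, 0)
Constraint values g_i(x) = a_i^T x - b_i:
  g_1((1, -2)) = 0
Stationarity residual: grad f(x) + sum_i lambda_i a_i = (-3, -1)
  -> stationarity FAILS
Primal feasibility (all g_i <= 0): OK
Dual feasibility (all lambda_i >= 0): OK
Complementary slackness (lambda_i * g_i(x) = 0 for all i): OK

Verdict: the first failing condition is stationarity -> stat.

stat


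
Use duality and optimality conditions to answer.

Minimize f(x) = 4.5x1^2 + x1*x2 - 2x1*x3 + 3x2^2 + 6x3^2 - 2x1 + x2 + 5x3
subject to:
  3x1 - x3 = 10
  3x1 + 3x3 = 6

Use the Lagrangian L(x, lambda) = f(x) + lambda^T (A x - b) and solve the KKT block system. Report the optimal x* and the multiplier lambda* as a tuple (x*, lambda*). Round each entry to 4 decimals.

Form the Lagrangian:
  L(x, lambda) = (1/2) x^T Q x + c^T x + lambda^T (A x - b)
Stationarity (grad_x L = 0): Q x + c + A^T lambda = 0.
Primal feasibility: A x = b.

This gives the KKT block system:
  [ Q   A^T ] [ x     ]   [-c ]
  [ A    0  ] [ lambda ] = [ b ]

Solving the linear system:
  x*      = (3, -0.6667, -1)
  lambda* = (-9.8333, 1.0556)
  f(x*)   = 40.1667

x* = (3, -0.6667, -1), lambda* = (-9.8333, 1.0556)


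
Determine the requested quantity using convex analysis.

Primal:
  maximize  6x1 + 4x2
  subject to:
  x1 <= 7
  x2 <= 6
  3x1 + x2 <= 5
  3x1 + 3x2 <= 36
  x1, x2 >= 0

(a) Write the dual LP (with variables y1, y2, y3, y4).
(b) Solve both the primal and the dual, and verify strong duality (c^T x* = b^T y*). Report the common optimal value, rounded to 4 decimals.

The standard primal-dual pair for 'max c^T x s.t. A x <= b, x >= 0' is:
  Dual:  min b^T y  s.t.  A^T y >= c,  y >= 0.

So the dual LP is:
  minimize  7y1 + 6y2 + 5y3 + 36y4
  subject to:
    y1 + 3y3 + 3y4 >= 6
    y2 + y3 + 3y4 >= 4
    y1, y2, y3, y4 >= 0

Solving the primal: x* = (0, 5).
  primal value c^T x* = 20.
Solving the dual: y* = (0, 0, 4, 0).
  dual value b^T y* = 20.
Strong duality: c^T x* = b^T y*. Confirmed.

20


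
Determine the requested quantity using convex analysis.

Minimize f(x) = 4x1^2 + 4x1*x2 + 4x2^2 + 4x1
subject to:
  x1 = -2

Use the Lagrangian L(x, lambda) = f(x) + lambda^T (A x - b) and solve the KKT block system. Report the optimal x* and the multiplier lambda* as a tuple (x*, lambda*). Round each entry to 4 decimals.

Form the Lagrangian:
  L(x, lambda) = (1/2) x^T Q x + c^T x + lambda^T (A x - b)
Stationarity (grad_x L = 0): Q x + c + A^T lambda = 0.
Primal feasibility: A x = b.

This gives the KKT block system:
  [ Q   A^T ] [ x     ]   [-c ]
  [ A    0  ] [ lambda ] = [ b ]

Solving the linear system:
  x*      = (-2, 1)
  lambda* = (8)
  f(x*)   = 4

x* = (-2, 1), lambda* = (8)


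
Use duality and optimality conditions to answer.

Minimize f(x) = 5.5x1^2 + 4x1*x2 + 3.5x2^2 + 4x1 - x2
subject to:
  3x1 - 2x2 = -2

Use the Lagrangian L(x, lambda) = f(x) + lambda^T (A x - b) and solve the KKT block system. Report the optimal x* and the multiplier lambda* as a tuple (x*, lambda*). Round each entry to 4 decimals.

Form the Lagrangian:
  L(x, lambda) = (1/2) x^T Q x + c^T x + lambda^T (A x - b)
Stationarity (grad_x L = 0): Q x + c + A^T lambda = 0.
Primal feasibility: A x = b.

This gives the KKT block system:
  [ Q   A^T ] [ x     ]   [-c ]
  [ A    0  ] [ lambda ] = [ b ]

Solving the linear system:
  x*      = (-0.4387, 0.3419)
  lambda* = (-0.1806)
  f(x*)   = -1.229

x* = (-0.4387, 0.3419), lambda* = (-0.1806)


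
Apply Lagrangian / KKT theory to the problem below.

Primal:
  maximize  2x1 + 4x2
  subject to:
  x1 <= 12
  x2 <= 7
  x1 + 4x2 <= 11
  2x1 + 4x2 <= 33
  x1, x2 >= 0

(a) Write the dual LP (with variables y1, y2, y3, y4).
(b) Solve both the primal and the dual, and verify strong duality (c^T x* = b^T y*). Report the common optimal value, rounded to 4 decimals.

The standard primal-dual pair for 'max c^T x s.t. A x <= b, x >= 0' is:
  Dual:  min b^T y  s.t.  A^T y >= c,  y >= 0.

So the dual LP is:
  minimize  12y1 + 7y2 + 11y3 + 33y4
  subject to:
    y1 + y3 + 2y4 >= 2
    y2 + 4y3 + 4y4 >= 4
    y1, y2, y3, y4 >= 0

Solving the primal: x* = (11, 0).
  primal value c^T x* = 22.
Solving the dual: y* = (0, 0, 2, 0).
  dual value b^T y* = 22.
Strong duality: c^T x* = b^T y*. Confirmed.

22


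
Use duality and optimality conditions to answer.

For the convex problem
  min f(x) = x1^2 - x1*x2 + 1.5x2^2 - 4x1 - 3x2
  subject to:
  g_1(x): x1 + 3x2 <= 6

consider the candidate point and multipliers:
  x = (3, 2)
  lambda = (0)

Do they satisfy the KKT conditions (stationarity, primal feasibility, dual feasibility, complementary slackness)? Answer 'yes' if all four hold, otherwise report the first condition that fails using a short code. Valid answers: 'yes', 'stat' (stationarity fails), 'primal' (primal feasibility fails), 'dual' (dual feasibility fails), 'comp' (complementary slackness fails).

Gradient of f: grad f(x) = Q x + c = (0, 0)
Constraint values g_i(x) = a_i^T x - b_i:
  g_1((3, 2)) = 3
Stationarity residual: grad f(x) + sum_i lambda_i a_i = (0, 0)
  -> stationarity OK
Primal feasibility (all g_i <= 0): FAILS
Dual feasibility (all lambda_i >= 0): OK
Complementary slackness (lambda_i * g_i(x) = 0 for all i): OK

Verdict: the first failing condition is primal_feasibility -> primal.

primal


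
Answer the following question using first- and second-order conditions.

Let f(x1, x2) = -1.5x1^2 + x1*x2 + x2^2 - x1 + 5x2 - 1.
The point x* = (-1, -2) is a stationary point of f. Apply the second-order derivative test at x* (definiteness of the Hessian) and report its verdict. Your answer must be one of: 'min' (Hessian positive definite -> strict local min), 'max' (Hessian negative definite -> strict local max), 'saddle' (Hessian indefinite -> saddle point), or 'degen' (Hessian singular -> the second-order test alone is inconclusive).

Compute the Hessian H = grad^2 f:
  H = [[-3, 1], [1, 2]]
Verify stationarity: grad f(x*) = H x* + g = (0, 0).
Eigenvalues of H: -3.1926, 2.1926.
Eigenvalues have mixed signs, so H is indefinite -> x* is a saddle point.

saddle


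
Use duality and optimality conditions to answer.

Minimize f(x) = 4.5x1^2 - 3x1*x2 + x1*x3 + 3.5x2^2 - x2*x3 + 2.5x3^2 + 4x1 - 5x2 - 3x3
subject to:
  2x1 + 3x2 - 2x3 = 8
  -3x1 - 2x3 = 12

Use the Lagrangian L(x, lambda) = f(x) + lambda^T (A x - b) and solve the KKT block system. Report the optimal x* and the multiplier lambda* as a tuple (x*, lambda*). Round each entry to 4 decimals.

Form the Lagrangian:
  L(x, lambda) = (1/2) x^T Q x + c^T x + lambda^T (A x - b)
Stationarity (grad_x L = 0): Q x + c + A^T lambda = 0.
Primal feasibility: A x = b.

This gives the KKT block system:
  [ Q   A^T ] [ x     ]   [-c ]
  [ A    0  ] [ lambda ] = [ b ]

Solving the linear system:
  x*      = (-1.5203, 1.2005, -3.7195)
  lambda* = (-3.8947, -8.2645)
  f(x*)   = 64.7032

x* = (-1.5203, 1.2005, -3.7195), lambda* = (-3.8947, -8.2645)


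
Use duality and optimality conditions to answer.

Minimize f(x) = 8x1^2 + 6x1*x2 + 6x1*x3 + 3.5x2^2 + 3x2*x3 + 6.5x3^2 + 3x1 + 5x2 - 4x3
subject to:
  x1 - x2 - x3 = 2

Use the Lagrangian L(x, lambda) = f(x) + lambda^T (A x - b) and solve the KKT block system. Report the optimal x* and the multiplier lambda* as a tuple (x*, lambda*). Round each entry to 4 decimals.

Form the Lagrangian:
  L(x, lambda) = (1/2) x^T Q x + c^T x + lambda^T (A x - b)
Stationarity (grad_x L = 0): Q x + c + A^T lambda = 0.
Primal feasibility: A x = b.

This gives the KKT block system:
  [ Q   A^T ] [ x     ]   [-c ]
  [ A    0  ] [ lambda ] = [ b ]

Solving the linear system:
  x*      = (0.5401, -1.6857, 0.2257)
  lambda* = (-2.8819)
  f(x*)   = -0.9736

x* = (0.5401, -1.6857, 0.2257), lambda* = (-2.8819)


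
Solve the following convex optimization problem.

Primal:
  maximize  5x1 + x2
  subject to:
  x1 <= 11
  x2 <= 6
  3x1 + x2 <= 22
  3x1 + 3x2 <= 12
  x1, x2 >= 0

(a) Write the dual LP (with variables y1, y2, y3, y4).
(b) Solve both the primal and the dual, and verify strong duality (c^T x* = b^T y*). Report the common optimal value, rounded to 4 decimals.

The standard primal-dual pair for 'max c^T x s.t. A x <= b, x >= 0' is:
  Dual:  min b^T y  s.t.  A^T y >= c,  y >= 0.

So the dual LP is:
  minimize  11y1 + 6y2 + 22y3 + 12y4
  subject to:
    y1 + 3y3 + 3y4 >= 5
    y2 + y3 + 3y4 >= 1
    y1, y2, y3, y4 >= 0

Solving the primal: x* = (4, 0).
  primal value c^T x* = 20.
Solving the dual: y* = (0, 0, 0, 1.6667).
  dual value b^T y* = 20.
Strong duality: c^T x* = b^T y*. Confirmed.

20


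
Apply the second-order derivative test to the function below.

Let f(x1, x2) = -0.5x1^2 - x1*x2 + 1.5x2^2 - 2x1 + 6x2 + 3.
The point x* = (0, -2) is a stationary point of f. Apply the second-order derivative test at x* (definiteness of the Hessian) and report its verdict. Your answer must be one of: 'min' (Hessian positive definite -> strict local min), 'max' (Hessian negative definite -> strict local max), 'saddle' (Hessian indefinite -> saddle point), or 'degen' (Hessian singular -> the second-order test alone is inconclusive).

Compute the Hessian H = grad^2 f:
  H = [[-1, -1], [-1, 3]]
Verify stationarity: grad f(x*) = H x* + g = (0, 0).
Eigenvalues of H: -1.2361, 3.2361.
Eigenvalues have mixed signs, so H is indefinite -> x* is a saddle point.

saddle


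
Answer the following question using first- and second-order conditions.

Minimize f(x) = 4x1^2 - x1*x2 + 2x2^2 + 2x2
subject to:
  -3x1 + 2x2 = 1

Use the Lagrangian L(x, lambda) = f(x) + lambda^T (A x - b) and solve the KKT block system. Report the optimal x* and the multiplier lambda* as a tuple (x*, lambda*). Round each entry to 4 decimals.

Form the Lagrangian:
  L(x, lambda) = (1/2) x^T Q x + c^T x + lambda^T (A x - b)
Stationarity (grad_x L = 0): Q x + c + A^T lambda = 0.
Primal feasibility: A x = b.

This gives the KKT block system:
  [ Q   A^T ] [ x     ]   [-c ]
  [ A    0  ] [ lambda ] = [ b ]

Solving the linear system:
  x*      = (-0.3929, -0.0893)
  lambda* = (-1.0179)
  f(x*)   = 0.4196

x* = (-0.3929, -0.0893), lambda* = (-1.0179)


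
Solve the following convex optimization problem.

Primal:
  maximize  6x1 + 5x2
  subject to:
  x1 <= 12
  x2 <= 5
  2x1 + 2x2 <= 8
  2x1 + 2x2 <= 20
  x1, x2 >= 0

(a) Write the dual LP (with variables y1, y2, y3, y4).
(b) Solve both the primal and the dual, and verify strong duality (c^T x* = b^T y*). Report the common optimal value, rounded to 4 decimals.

The standard primal-dual pair for 'max c^T x s.t. A x <= b, x >= 0' is:
  Dual:  min b^T y  s.t.  A^T y >= c,  y >= 0.

So the dual LP is:
  minimize  12y1 + 5y2 + 8y3 + 20y4
  subject to:
    y1 + 2y3 + 2y4 >= 6
    y2 + 2y3 + 2y4 >= 5
    y1, y2, y3, y4 >= 0

Solving the primal: x* = (4, 0).
  primal value c^T x* = 24.
Solving the dual: y* = (0, 0, 3, 0).
  dual value b^T y* = 24.
Strong duality: c^T x* = b^T y*. Confirmed.

24


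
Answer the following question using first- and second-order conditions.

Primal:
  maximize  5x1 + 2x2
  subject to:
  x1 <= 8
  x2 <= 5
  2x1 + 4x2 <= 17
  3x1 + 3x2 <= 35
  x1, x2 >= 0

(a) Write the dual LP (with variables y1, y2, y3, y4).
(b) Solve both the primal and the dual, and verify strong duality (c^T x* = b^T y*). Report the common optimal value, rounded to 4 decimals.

The standard primal-dual pair for 'max c^T x s.t. A x <= b, x >= 0' is:
  Dual:  min b^T y  s.t.  A^T y >= c,  y >= 0.

So the dual LP is:
  minimize  8y1 + 5y2 + 17y3 + 35y4
  subject to:
    y1 + 2y3 + 3y4 >= 5
    y2 + 4y3 + 3y4 >= 2
    y1, y2, y3, y4 >= 0

Solving the primal: x* = (8, 0.25).
  primal value c^T x* = 40.5.
Solving the dual: y* = (4, 0, 0.5, 0).
  dual value b^T y* = 40.5.
Strong duality: c^T x* = b^T y*. Confirmed.

40.5


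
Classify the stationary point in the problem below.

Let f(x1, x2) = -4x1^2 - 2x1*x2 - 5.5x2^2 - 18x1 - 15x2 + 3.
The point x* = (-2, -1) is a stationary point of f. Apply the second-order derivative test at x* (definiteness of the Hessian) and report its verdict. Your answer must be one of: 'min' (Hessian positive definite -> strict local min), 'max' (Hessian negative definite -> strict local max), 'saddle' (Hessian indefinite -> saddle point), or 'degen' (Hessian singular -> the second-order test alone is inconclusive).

Compute the Hessian H = grad^2 f:
  H = [[-8, -2], [-2, -11]]
Verify stationarity: grad f(x*) = H x* + g = (0, 0).
Eigenvalues of H: -12, -7.
Both eigenvalues < 0, so H is negative definite -> x* is a strict local max.

max


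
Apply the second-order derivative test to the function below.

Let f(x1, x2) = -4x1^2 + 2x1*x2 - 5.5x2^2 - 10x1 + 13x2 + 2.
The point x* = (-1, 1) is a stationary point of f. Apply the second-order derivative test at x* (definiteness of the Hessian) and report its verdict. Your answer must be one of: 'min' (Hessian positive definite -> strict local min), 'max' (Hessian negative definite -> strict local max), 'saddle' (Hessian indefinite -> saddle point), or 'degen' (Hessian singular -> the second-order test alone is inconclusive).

Compute the Hessian H = grad^2 f:
  H = [[-8, 2], [2, -11]]
Verify stationarity: grad f(x*) = H x* + g = (0, 0).
Eigenvalues of H: -12, -7.
Both eigenvalues < 0, so H is negative definite -> x* is a strict local max.

max


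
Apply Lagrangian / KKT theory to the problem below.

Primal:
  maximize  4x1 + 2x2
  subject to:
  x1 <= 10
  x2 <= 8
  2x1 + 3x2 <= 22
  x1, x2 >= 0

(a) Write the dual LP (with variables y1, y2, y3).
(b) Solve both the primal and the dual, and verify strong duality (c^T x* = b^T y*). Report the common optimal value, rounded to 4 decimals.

The standard primal-dual pair for 'max c^T x s.t. A x <= b, x >= 0' is:
  Dual:  min b^T y  s.t.  A^T y >= c,  y >= 0.

So the dual LP is:
  minimize  10y1 + 8y2 + 22y3
  subject to:
    y1 + 2y3 >= 4
    y2 + 3y3 >= 2
    y1, y2, y3 >= 0

Solving the primal: x* = (10, 0.6667).
  primal value c^T x* = 41.3333.
Solving the dual: y* = (2.6667, 0, 0.6667).
  dual value b^T y* = 41.3333.
Strong duality: c^T x* = b^T y*. Confirmed.

41.3333


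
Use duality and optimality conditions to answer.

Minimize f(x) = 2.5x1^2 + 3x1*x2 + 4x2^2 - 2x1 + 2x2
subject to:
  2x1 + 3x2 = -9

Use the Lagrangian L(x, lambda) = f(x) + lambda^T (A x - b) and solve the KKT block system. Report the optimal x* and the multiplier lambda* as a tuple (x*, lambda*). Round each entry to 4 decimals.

Form the Lagrangian:
  L(x, lambda) = (1/2) x^T Q x + c^T x + lambda^T (A x - b)
Stationarity (grad_x L = 0): Q x + c + A^T lambda = 0.
Primal feasibility: A x = b.

This gives the KKT block system:
  [ Q   A^T ] [ x     ]   [-c ]
  [ A    0  ] [ lambda ] = [ b ]

Solving the linear system:
  x*      = (-0.8049, -2.4634)
  lambda* = (6.7073)
  f(x*)   = 28.5244

x* = (-0.8049, -2.4634), lambda* = (6.7073)


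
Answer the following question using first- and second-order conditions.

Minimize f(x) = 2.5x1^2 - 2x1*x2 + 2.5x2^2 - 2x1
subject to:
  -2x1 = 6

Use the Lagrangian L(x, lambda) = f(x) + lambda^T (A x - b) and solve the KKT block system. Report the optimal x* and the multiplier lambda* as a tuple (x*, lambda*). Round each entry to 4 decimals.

Form the Lagrangian:
  L(x, lambda) = (1/2) x^T Q x + c^T x + lambda^T (A x - b)
Stationarity (grad_x L = 0): Q x + c + A^T lambda = 0.
Primal feasibility: A x = b.

This gives the KKT block system:
  [ Q   A^T ] [ x     ]   [-c ]
  [ A    0  ] [ lambda ] = [ b ]

Solving the linear system:
  x*      = (-3, -1.2)
  lambda* = (-7.3)
  f(x*)   = 24.9

x* = (-3, -1.2), lambda* = (-7.3)


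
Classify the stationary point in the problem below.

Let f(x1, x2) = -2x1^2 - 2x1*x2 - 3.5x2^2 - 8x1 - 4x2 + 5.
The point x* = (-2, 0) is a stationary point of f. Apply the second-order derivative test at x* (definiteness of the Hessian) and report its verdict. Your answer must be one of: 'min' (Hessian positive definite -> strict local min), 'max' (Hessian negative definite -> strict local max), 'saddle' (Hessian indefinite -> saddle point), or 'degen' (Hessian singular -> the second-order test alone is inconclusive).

Compute the Hessian H = grad^2 f:
  H = [[-4, -2], [-2, -7]]
Verify stationarity: grad f(x*) = H x* + g = (0, 0).
Eigenvalues of H: -8, -3.
Both eigenvalues < 0, so H is negative definite -> x* is a strict local max.

max


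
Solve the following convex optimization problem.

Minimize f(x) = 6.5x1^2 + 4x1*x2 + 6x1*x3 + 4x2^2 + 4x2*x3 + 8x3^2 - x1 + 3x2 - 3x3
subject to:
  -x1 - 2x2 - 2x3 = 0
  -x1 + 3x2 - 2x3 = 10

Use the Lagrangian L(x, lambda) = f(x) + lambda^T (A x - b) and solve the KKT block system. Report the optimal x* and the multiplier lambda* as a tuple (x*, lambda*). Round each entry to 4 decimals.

Form the Lagrangian:
  L(x, lambda) = (1/2) x^T Q x + c^T x + lambda^T (A x - b)
Stationarity (grad_x L = 0): Q x + c + A^T lambda = 0.
Primal feasibility: A x = b.

This gives the KKT block system:
  [ Q   A^T ] [ x     ]   [-c ]
  [ A    0  ] [ lambda ] = [ b ]

Solving the linear system:
  x*      = (-0.7727, 2, -1.6136)
  lambda* = (-5.7455, -6.9818)
  f(x*)   = 40.7159

x* = (-0.7727, 2, -1.6136), lambda* = (-5.7455, -6.9818)


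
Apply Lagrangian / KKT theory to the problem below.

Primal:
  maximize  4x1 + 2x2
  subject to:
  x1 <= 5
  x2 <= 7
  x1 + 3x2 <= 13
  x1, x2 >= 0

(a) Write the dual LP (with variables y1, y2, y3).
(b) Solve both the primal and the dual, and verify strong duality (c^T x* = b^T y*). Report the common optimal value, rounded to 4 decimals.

The standard primal-dual pair for 'max c^T x s.t. A x <= b, x >= 0' is:
  Dual:  min b^T y  s.t.  A^T y >= c,  y >= 0.

So the dual LP is:
  minimize  5y1 + 7y2 + 13y3
  subject to:
    y1 + y3 >= 4
    y2 + 3y3 >= 2
    y1, y2, y3 >= 0

Solving the primal: x* = (5, 2.6667).
  primal value c^T x* = 25.3333.
Solving the dual: y* = (3.3333, 0, 0.6667).
  dual value b^T y* = 25.3333.
Strong duality: c^T x* = b^T y*. Confirmed.

25.3333


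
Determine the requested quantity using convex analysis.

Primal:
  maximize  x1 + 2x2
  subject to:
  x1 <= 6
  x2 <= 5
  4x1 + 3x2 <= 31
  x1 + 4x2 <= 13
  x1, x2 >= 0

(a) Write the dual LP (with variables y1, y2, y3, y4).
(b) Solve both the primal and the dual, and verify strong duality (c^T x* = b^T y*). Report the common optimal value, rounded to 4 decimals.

The standard primal-dual pair for 'max c^T x s.t. A x <= b, x >= 0' is:
  Dual:  min b^T y  s.t.  A^T y >= c,  y >= 0.

So the dual LP is:
  minimize  6y1 + 5y2 + 31y3 + 13y4
  subject to:
    y1 + 4y3 + y4 >= 1
    y2 + 3y3 + 4y4 >= 2
    y1, y2, y3, y4 >= 0

Solving the primal: x* = (6, 1.75).
  primal value c^T x* = 9.5.
Solving the dual: y* = (0.5, 0, 0, 0.5).
  dual value b^T y* = 9.5.
Strong duality: c^T x* = b^T y*. Confirmed.

9.5


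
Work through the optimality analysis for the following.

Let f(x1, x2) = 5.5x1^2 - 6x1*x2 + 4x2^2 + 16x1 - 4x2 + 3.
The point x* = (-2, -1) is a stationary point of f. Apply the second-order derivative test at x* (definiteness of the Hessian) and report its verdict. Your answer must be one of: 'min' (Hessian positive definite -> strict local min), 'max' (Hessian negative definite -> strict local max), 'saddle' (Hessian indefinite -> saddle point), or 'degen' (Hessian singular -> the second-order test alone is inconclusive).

Compute the Hessian H = grad^2 f:
  H = [[11, -6], [-6, 8]]
Verify stationarity: grad f(x*) = H x* + g = (0, 0).
Eigenvalues of H: 3.3153, 15.6847.
Both eigenvalues > 0, so H is positive definite -> x* is a strict local min.

min


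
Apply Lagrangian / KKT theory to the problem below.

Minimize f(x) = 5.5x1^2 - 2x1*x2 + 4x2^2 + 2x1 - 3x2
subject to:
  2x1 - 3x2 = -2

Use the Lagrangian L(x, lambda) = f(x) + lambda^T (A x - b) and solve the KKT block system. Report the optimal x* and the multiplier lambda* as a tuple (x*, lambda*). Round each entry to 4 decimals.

Form the Lagrangian:
  L(x, lambda) = (1/2) x^T Q x + c^T x + lambda^T (A x - b)
Stationarity (grad_x L = 0): Q x + c + A^T lambda = 0.
Primal feasibility: A x = b.

This gives the KKT block system:
  [ Q   A^T ] [ x     ]   [-c ]
  [ A    0  ] [ lambda ] = [ b ]

Solving the linear system:
  x*      = (-0.1869, 0.5421)
  lambda* = (0.5701)
  f(x*)   = -0.4299

x* = (-0.1869, 0.5421), lambda* = (0.5701)


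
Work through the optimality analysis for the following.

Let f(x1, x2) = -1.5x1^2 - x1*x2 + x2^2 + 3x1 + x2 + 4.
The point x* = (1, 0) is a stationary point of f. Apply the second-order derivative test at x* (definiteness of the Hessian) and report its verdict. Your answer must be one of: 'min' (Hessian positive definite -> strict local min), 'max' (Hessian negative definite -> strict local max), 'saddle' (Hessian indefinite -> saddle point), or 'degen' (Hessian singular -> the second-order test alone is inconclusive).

Compute the Hessian H = grad^2 f:
  H = [[-3, -1], [-1, 2]]
Verify stationarity: grad f(x*) = H x* + g = (0, 0).
Eigenvalues of H: -3.1926, 2.1926.
Eigenvalues have mixed signs, so H is indefinite -> x* is a saddle point.

saddle


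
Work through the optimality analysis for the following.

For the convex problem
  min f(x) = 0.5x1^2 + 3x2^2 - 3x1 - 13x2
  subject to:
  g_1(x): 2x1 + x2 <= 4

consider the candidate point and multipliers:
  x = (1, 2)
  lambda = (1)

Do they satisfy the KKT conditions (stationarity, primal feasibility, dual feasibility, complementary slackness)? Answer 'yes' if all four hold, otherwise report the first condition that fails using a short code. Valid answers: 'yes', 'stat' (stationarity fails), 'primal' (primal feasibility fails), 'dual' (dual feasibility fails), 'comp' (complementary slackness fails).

Gradient of f: grad f(x) = Q x + c = (-2, -1)
Constraint values g_i(x) = a_i^T x - b_i:
  g_1((1, 2)) = 0
Stationarity residual: grad f(x) + sum_i lambda_i a_i = (0, 0)
  -> stationarity OK
Primal feasibility (all g_i <= 0): OK
Dual feasibility (all lambda_i >= 0): OK
Complementary slackness (lambda_i * g_i(x) = 0 for all i): OK

Verdict: yes, KKT holds.

yes


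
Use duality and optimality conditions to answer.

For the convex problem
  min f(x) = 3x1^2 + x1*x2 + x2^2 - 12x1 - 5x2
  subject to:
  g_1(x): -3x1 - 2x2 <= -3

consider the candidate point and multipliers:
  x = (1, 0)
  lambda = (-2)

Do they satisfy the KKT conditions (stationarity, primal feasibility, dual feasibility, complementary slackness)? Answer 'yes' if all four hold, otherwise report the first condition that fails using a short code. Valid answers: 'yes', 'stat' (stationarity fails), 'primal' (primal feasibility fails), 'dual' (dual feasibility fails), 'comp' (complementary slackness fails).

Gradient of f: grad f(x) = Q x + c = (-6, -4)
Constraint values g_i(x) = a_i^T x - b_i:
  g_1((1, 0)) = 0
Stationarity residual: grad f(x) + sum_i lambda_i a_i = (0, 0)
  -> stationarity OK
Primal feasibility (all g_i <= 0): OK
Dual feasibility (all lambda_i >= 0): FAILS
Complementary slackness (lambda_i * g_i(x) = 0 for all i): OK

Verdict: the first failing condition is dual_feasibility -> dual.

dual


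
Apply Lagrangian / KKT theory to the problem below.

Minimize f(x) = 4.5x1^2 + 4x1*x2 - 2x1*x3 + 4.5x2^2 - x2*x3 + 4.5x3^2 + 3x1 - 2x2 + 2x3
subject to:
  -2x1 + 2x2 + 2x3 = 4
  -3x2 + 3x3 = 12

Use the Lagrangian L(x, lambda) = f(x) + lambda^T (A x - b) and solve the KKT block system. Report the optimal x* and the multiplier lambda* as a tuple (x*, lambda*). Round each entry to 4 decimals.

Form the Lagrangian:
  L(x, lambda) = (1/2) x^T Q x + c^T x + lambda^T (A x - b)
Stationarity (grad_x L = 0): Q x + c + A^T lambda = 0.
Primal feasibility: A x = b.

This gives the KKT block system:
  [ Q   A^T ] [ x     ]   [-c ]
  [ A    0  ] [ lambda ] = [ b ]

Solving the linear system:
  x*      = (-0.0667, -1.0333, 2.9667)
  lambda* = (-3.8333, -7.4)
  f(x*)   = 55.9667

x* = (-0.0667, -1.0333, 2.9667), lambda* = (-3.8333, -7.4)


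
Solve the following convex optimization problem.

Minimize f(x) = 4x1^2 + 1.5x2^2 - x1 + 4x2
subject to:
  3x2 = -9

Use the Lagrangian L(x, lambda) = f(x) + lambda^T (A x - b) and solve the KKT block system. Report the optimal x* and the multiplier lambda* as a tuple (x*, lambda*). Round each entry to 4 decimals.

Form the Lagrangian:
  L(x, lambda) = (1/2) x^T Q x + c^T x + lambda^T (A x - b)
Stationarity (grad_x L = 0): Q x + c + A^T lambda = 0.
Primal feasibility: A x = b.

This gives the KKT block system:
  [ Q   A^T ] [ x     ]   [-c ]
  [ A    0  ] [ lambda ] = [ b ]

Solving the linear system:
  x*      = (0.125, -3)
  lambda* = (1.6667)
  f(x*)   = 1.4375

x* = (0.125, -3), lambda* = (1.6667)
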